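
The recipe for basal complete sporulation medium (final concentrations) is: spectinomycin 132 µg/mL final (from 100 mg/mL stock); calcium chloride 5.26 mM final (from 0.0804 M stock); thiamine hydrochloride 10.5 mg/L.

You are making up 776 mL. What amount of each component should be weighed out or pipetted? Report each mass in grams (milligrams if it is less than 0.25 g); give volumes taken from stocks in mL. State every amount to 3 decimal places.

spectinomycin 1.024 mL; calcium chloride 50.768 mL; thiamine hydrochloride 8.148 mg

Scale factor relative to 1 L: 0.776.
spectinomycin: V = C2·V2/C1 = 132 µg/mL × 776 mL ÷ 100000 µg/mL = 1.024 mL
calcium chloride: C1V1 = C2V2 → 5.26 mM × 776 mL ÷ 80.4 mM = 50.768 mL
thiamine hydrochloride: 10.5 mg/L × 0.776 L = 8.148 mg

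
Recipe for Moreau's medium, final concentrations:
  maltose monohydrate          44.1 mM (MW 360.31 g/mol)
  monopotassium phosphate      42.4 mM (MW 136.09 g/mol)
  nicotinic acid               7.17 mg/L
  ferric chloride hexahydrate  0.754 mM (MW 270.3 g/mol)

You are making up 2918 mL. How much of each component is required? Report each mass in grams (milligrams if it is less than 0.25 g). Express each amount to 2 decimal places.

maltose monohydrate 46.37 g; monopotassium phosphate 16.84 g; nicotinic acid 20.92 mg; ferric chloride hexahydrate 0.59 g

Scale factor relative to 1 L: 2.918.
maltose monohydrate: 44.1 mmol/L × 360.31 g/mol × 2.918 L ÷ 1000 = 46.37 g
monopotassium phosphate: 42.4 mmol/L × 136.09 g/mol × 2.918 L ÷ 1000 = 16.84 g
nicotinic acid: 7.17 mg/L × 2.918 L = 20.92 mg
ferric chloride hexahydrate: 0.754 mmol/L × 270.3 g/mol × 2.918 L ÷ 1000 = 0.59 g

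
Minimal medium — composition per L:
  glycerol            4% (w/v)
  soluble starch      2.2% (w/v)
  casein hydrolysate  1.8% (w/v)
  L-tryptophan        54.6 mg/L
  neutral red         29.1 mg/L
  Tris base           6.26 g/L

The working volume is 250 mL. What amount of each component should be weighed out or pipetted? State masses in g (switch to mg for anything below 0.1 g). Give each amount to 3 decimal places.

glycerol 10.000 g; soluble starch 5.500 g; casein hydrolysate 4.500 g; L-tryptophan 13.650 mg; neutral red 7.275 mg; Tris base 1.565 g

Working volume: 250 mL = 0.25 L.
glycerol: 4 g per 100 mL × 250 mL ÷ 100 = 10.000 g
soluble starch: 2.2% w/v = 22 g/L → 22 × 0.25 L = 5.500 g
casein hydrolysate: 1.8% w/v = 18 g/L → 18 × 0.25 L = 4.500 g
L-tryptophan: 54.6 mg/L × 0.25 L = 13.650 mg
neutral red: 29.1 mg/L × 0.25 L = 7.275 mg
Tris base: 6.26 g/L × 0.25 L = 1.565 g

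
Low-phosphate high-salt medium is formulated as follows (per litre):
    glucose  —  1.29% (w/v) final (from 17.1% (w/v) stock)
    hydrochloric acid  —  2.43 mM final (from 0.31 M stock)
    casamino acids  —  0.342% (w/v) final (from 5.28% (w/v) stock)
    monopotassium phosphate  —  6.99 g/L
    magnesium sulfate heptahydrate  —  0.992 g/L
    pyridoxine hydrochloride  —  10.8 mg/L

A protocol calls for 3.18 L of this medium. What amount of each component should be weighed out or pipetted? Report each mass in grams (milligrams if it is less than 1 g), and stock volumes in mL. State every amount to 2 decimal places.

glucose 239.89 mL; hydrochloric acid 24.93 mL; casamino acids 205.98 mL; monopotassium phosphate 22.23 g; magnesium sulfate heptahydrate 3.15 g; pyridoxine hydrochloride 34.34 mg

Scale factor relative to 1 L: 3.18.
glucose: V = C2·V2/C1 = 1.29% ÷ 17.1% × 3180 mL = 239.89 mL
hydrochloric acid: C1V1 = C2V2 → 2.43 mM × 3180 mL ÷ 310 mM = 24.93 mL
casamino acids: C1V1 = C2V2 → 0.342% ÷ 5.28% × 3180 mL = 205.98 mL
monopotassium phosphate: 6.99 g/L × 3.18 L = 22.23 g
magnesium sulfate heptahydrate: 0.992 g/L × 3.18 L = 3.15 g
pyridoxine hydrochloride: 10.8 mg/L × 3.18 L = 34.34 mg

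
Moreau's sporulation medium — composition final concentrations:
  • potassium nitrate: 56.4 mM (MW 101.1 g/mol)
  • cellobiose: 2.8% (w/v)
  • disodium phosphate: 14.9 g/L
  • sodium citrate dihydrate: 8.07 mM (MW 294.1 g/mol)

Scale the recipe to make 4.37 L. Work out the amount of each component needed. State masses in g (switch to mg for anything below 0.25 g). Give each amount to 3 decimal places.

potassium nitrate 24.918 g; cellobiose 122.360 g; disodium phosphate 65.113 g; sodium citrate dihydrate 10.372 g

Working volume: 4.37 L.
potassium nitrate: 56.4 mmol/L × 101.1 g/mol × 4.37 L ÷ 1000 = 24.918 g
cellobiose: 2.8 g per 100 mL × 4370 mL ÷ 100 = 122.360 g
disodium phosphate: 14.9 g/L × 4.37 L = 65.113 g
sodium citrate dihydrate: 8.07 mmol/L × 294.1 g/mol × 4.37 L ÷ 1000 = 10.372 g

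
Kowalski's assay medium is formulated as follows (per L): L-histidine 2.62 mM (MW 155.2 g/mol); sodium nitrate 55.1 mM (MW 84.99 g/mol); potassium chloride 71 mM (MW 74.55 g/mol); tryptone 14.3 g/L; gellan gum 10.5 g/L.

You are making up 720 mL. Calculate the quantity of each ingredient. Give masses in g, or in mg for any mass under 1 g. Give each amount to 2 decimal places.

Working volume: 720 mL = 0.72 L.
L-histidine: 2.62 mmol/L × 155.2 mg/mmol × 0.72 L = 292.77 mg
sodium nitrate: 55.1 mmol/L × 84.99 g/mol × 0.72 L ÷ 1000 = 3.37 g
potassium chloride: 71 mmol/L × 74.55 g/mol × 0.72 L ÷ 1000 = 3.81 g
tryptone: 14.3 g/L × 0.72 L = 10.30 g
gellan gum: 10.5 g/L × 0.72 L = 7.56 g

L-histidine 292.77 mg; sodium nitrate 3.37 g; potassium chloride 3.81 g; tryptone 10.30 g; gellan gum 7.56 g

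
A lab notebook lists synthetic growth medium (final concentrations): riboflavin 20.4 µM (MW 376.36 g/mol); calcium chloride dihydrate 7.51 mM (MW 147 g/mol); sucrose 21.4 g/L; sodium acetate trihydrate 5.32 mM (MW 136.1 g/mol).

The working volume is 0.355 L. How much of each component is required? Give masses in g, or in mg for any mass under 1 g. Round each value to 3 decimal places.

Scale factor relative to 1 L: 0.355.
riboflavin: 20.4 µmol/L × 376.36 g/mol × 0.355 L ÷ 1000 = 2.726 mg
calcium chloride dihydrate: 7.51 mmol/L × 147 mg/mmol × 0.355 L = 391.909 mg
sucrose: 21.4 g/L × 0.355 L = 7.597 g
sodium acetate trihydrate: 5.32 mmol/L × 136.1 mg/mmol × 0.355 L = 257.038 mg

riboflavin 2.726 mg; calcium chloride dihydrate 391.909 mg; sucrose 7.597 g; sodium acetate trihydrate 257.038 mg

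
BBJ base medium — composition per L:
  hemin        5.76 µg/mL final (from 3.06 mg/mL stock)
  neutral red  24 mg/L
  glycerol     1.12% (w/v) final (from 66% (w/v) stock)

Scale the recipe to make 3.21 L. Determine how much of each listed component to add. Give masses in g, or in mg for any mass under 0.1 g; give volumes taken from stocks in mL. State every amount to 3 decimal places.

hemin 6.042 mL; neutral red 77.040 mg; glycerol 54.473 mL

Scale factor relative to 1 L: 3.21.
hemin: V = C2·V2/C1 = 5.76 µg/mL × 3210 mL ÷ 3060 µg/mL = 6.042 mL
neutral red: 24 mg/L × 3.21 L = 77.040 mg
glycerol: dilute stock: 1.12% ÷ 66% × 3210 mL = 54.473 mL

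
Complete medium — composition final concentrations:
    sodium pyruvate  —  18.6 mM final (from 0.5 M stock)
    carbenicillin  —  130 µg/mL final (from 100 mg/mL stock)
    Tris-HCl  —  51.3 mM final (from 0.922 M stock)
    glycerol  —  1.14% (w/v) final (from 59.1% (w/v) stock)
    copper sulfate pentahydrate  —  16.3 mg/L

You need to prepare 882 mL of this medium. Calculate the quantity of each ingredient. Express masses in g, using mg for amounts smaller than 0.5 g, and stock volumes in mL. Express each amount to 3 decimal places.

Working volume: 882 mL = 0.882 L.
sodium pyruvate: C1V1 = C2V2 → 18.6 mM × 882 mL ÷ 500 mM = 32.810 mL
carbenicillin: V = C2·V2/C1 = 130 µg/mL × 882 mL ÷ 100000 µg/mL = 1.147 mL
Tris-HCl: C1V1 = C2V2 → 51.3 mM × 882 mL ÷ 922 mM = 49.074 mL
glycerol: dilute stock: 1.14% ÷ 59.1% × 882 mL = 17.013 mL
copper sulfate pentahydrate: 16.3 mg/L × 0.882 L = 14.377 mg

sodium pyruvate 32.810 mL; carbenicillin 1.147 mL; Tris-HCl 49.074 mL; glycerol 17.013 mL; copper sulfate pentahydrate 14.377 mg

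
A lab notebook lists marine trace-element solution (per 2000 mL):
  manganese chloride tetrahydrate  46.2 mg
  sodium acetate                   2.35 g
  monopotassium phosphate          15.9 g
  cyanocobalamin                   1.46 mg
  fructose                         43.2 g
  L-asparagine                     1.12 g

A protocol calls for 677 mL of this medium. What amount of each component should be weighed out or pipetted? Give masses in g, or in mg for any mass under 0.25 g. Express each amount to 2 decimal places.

Ratio of target to recipe volume: 677 / 2000 = 0.3385.
manganese chloride tetrahydrate: 46.2 mg × (677 mL / 2000 mL) = 15.64 mg
sodium acetate: 2.35 g × (677 mL / 2000 mL) = 0.80 g
monopotassium phosphate: 15.9 g × (677 mL / 2000 mL) = 5.38 g
cyanocobalamin: 1.46 mg × (677 mL / 2000 mL) = 0.49 mg
fructose: 43.2 g × (677 mL / 2000 mL) = 14.62 g
L-asparagine: 1.12 g × (677 mL / 2000 mL) = 0.38 g

manganese chloride tetrahydrate 15.64 mg; sodium acetate 0.80 g; monopotassium phosphate 5.38 g; cyanocobalamin 0.49 mg; fructose 14.62 g; L-asparagine 0.38 g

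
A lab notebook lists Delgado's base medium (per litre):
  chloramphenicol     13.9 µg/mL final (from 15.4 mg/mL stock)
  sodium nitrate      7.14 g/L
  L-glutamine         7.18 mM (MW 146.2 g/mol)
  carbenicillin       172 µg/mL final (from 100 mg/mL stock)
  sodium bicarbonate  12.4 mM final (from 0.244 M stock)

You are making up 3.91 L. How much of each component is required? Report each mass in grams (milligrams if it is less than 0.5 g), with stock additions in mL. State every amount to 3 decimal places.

chloramphenicol 3.529 mL; sodium nitrate 27.917 g; L-glutamine 4.104 g; carbenicillin 6.725 mL; sodium bicarbonate 198.705 mL

Scale factor relative to 1 L: 3.91.
chloramphenicol: dilute stock: 13.9 µg/mL × 3910 mL ÷ 15400 µg/mL = 3.529 mL
sodium nitrate: 7.14 g/L × 3.91 L = 27.917 g
L-glutamine: 7.18 mmol/L × 146.2 g/mol × 3.91 L ÷ 1000 = 4.104 g
carbenicillin: C1V1 = C2V2 → 172 µg/mL × 3910 mL ÷ 100000 µg/mL = 6.725 mL
sodium bicarbonate: V = C2·V2/C1 = 12.4 mM × 3910 mL ÷ 244 mM = 198.705 mL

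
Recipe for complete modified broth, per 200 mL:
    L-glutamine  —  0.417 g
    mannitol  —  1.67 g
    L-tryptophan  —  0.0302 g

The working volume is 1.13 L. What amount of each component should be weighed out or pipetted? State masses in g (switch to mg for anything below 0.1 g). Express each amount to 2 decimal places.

L-glutamine 2.36 g; mannitol 9.44 g; L-tryptophan 0.17 g

Ratio of target to recipe volume: 1130 / 200 = 5.65.
L-glutamine: 0.417 g × (1130 mL / 200 mL) = 2.36 g
mannitol: 1.67 g × (1130 mL / 200 mL) = 9.44 g
L-tryptophan: 0.0302 g × (1130 mL / 200 mL) = 0.17 g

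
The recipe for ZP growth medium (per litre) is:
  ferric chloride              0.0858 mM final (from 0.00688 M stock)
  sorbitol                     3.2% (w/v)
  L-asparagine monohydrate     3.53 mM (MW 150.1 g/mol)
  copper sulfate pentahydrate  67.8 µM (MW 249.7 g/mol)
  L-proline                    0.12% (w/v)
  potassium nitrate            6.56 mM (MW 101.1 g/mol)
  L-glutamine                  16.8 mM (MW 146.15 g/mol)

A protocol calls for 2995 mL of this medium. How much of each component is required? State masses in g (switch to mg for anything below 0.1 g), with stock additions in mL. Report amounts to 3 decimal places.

ferric chloride 37.350 mL; sorbitol 95.840 g; L-asparagine monohydrate 1.587 g; copper sulfate pentahydrate 50.704 mg; L-proline 3.594 g; potassium nitrate 1.986 g; L-glutamine 7.354 g

Working volume: 2995 mL = 2.995 L.
ferric chloride: dilute stock: 0.0858 mM × 2995 mL ÷ 6.88 mM = 37.350 mL
sorbitol: 3.2% w/v = 32 g/L → 32 × 2.995 L = 95.840 g
L-asparagine monohydrate: 3.53 mmol/L × 150.1 g/mol × 2.995 L ÷ 1000 = 1.587 g
copper sulfate pentahydrate: 67.8 µmol/L × 249.7 g/mol × 2.995 L ÷ 1000 = 50.704 mg
L-proline: 0.12% w/v = 1.2 g/L → 1.2 × 2.995 L = 3.594 g
potassium nitrate: 6.56 mmol/L × 101.1 g/mol × 2.995 L ÷ 1000 = 1.986 g
L-glutamine: 16.8 mmol/L × 146.15 g/mol × 2.995 L ÷ 1000 = 7.354 g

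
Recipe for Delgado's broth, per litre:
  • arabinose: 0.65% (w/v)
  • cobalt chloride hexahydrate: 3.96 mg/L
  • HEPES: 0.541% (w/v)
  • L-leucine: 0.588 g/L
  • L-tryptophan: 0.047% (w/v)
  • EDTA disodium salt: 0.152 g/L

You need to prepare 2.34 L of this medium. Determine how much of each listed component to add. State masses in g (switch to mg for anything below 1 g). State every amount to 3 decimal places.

arabinose 15.210 g; cobalt chloride hexahydrate 9.266 mg; HEPES 12.659 g; L-leucine 1.376 g; L-tryptophan 1.100 g; EDTA disodium salt 355.680 mg

Scale factor relative to 1 L: 2.34.
arabinose: 0.65 g per 100 mL × 2340 mL ÷ 100 = 15.210 g
cobalt chloride hexahydrate: 3.96 mg/L × 2.34 L = 9.266 mg
HEPES: 0.541 g per 100 mL × 2340 mL ÷ 100 = 12.659 g
L-leucine: 0.588 g/L × 2.34 L = 1.376 g
L-tryptophan: 0.047 g per 100 mL × 2340 mL ÷ 100 = 1.100 g
EDTA disodium salt: 0.152 g/L × 2.34 L = 0.35568 g = 355.680 mg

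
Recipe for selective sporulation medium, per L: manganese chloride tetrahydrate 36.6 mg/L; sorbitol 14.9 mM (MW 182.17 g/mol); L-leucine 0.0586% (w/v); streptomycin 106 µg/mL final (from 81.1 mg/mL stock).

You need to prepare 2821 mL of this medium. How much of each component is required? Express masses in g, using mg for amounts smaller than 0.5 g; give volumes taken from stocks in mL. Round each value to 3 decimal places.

manganese chloride tetrahydrate 103.249 mg; sorbitol 7.657 g; L-leucine 1.653 g; streptomycin 3.687 mL

Target volume = 2821 mL = 2.821 L.
manganese chloride tetrahydrate: 36.6 mg/L × 2.821 L = 103.249 mg
sorbitol: 14.9 mmol/L × 182.17 g/mol × 2.821 L ÷ 1000 = 7.657 g
L-leucine: 0.0586% w/v = 0.586 g/L → 0.586 × 2.821 L = 1.653 g
streptomycin: dilute stock: 106 µg/mL × 2821 mL ÷ 81100 µg/mL = 3.687 mL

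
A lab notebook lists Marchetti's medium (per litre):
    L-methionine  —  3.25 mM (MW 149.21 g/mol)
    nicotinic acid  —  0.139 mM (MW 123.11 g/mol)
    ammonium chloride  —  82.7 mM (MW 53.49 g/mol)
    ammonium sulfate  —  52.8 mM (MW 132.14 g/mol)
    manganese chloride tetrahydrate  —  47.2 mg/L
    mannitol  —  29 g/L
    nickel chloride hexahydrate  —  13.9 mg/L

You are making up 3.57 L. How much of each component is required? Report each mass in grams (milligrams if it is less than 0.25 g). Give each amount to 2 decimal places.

L-methionine 1.73 g; nicotinic acid 61.09 mg; ammonium chloride 15.79 g; ammonium sulfate 24.91 g; manganese chloride tetrahydrate 168.50 mg; mannitol 103.53 g; nickel chloride hexahydrate 49.62 mg

Working volume: 3.57 L.
L-methionine: 3.25 mmol/L × 149.21 g/mol × 3.57 L ÷ 1000 = 1.73 g
nicotinic acid: 0.139 mmol/L × 123.11 mg/mmol × 3.57 L = 61.09 mg
ammonium chloride: 82.7 mmol/L × 53.49 g/mol × 3.57 L ÷ 1000 = 15.79 g
ammonium sulfate: 52.8 mmol/L × 132.14 g/mol × 3.57 L ÷ 1000 = 24.91 g
manganese chloride tetrahydrate: 47.2 mg/L × 3.57 L = 168.50 mg
mannitol: 29 g/L × 3.57 L = 103.53 g
nickel chloride hexahydrate: 13.9 mg/L × 3.57 L = 49.62 mg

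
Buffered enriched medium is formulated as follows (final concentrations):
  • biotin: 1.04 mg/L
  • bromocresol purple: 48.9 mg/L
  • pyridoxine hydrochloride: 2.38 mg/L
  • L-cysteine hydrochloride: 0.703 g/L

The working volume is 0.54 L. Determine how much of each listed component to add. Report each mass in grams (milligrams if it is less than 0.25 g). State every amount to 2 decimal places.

biotin 0.56 mg; bromocresol purple 26.41 mg; pyridoxine hydrochloride 1.29 mg; L-cysteine hydrochloride 0.38 g

Working volume: 0.54 L.
biotin: 1.04 mg/L × 0.54 L = 0.56 mg
bromocresol purple: 48.9 mg/L × 0.54 L = 26.41 mg
pyridoxine hydrochloride: 2.38 mg/L × 0.54 L = 1.29 mg
L-cysteine hydrochloride: 0.703 g/L × 0.54 L = 0.38 g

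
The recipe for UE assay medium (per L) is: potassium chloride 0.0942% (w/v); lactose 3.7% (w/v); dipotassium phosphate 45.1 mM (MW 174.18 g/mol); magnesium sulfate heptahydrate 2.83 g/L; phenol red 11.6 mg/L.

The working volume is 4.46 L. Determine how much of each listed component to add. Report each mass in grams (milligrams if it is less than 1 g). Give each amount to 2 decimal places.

potassium chloride 4.20 g; lactose 165.02 g; dipotassium phosphate 35.04 g; magnesium sulfate heptahydrate 12.62 g; phenol red 51.74 mg

Working volume: 4.46 L.
potassium chloride: 0.0942 g per 100 mL × 4460 mL ÷ 100 = 4.20 g
lactose: 3.7% w/v = 37 g/L → 37 × 4.46 L = 165.02 g
dipotassium phosphate: 45.1 mmol/L × 174.18 g/mol × 4.46 L ÷ 1000 = 35.04 g
magnesium sulfate heptahydrate: 2.83 g/L × 4.46 L = 12.62 g
phenol red: 11.6 mg/L × 4.46 L = 51.74 mg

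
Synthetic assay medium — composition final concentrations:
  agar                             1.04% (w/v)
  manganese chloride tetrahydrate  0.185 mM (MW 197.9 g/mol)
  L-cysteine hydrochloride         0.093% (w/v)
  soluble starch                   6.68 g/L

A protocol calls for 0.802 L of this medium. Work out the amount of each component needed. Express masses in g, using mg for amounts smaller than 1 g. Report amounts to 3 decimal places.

Working volume: 0.802 L.
agar: 1.04 g per 100 mL × 802 mL ÷ 100 = 8.341 g
manganese chloride tetrahydrate: 0.185 mmol/L × 197.9 mg/mmol × 0.802 L = 29.362 mg
L-cysteine hydrochloride: 0.093 g per 100 mL × 802 mL ÷ 100 = 0.74586 g = 745.860 mg
soluble starch: 6.68 g/L × 0.802 L = 5.357 g

agar 8.341 g; manganese chloride tetrahydrate 29.362 mg; L-cysteine hydrochloride 745.860 mg; soluble starch 5.357 g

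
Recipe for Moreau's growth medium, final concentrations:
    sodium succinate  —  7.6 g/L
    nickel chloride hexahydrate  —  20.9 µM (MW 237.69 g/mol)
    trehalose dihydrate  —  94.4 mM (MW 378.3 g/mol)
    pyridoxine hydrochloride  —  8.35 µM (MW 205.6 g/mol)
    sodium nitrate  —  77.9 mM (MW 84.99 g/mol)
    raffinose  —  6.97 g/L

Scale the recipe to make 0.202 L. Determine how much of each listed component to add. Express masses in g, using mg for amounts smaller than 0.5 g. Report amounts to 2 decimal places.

sodium succinate 1.54 g; nickel chloride hexahydrate 1.00 mg; trehalose dihydrate 7.21 g; pyridoxine hydrochloride 0.35 mg; sodium nitrate 1.34 g; raffinose 1.41 g

Working volume: 0.202 L.
sodium succinate: 7.6 g/L × 0.202 L = 1.54 g
nickel chloride hexahydrate: 20.9 µmol/L × 237.69 g/mol × 0.202 L ÷ 1000 = 1.00 mg
trehalose dihydrate: 94.4 mmol/L × 378.3 g/mol × 0.202 L ÷ 1000 = 7.21 g
pyridoxine hydrochloride: 8.35 µmol/L × 205.6 g/mol × 0.202 L ÷ 1000 = 0.35 mg
sodium nitrate: 77.9 mmol/L × 84.99 g/mol × 0.202 L ÷ 1000 = 1.34 g
raffinose: 6.97 g/L × 0.202 L = 1.41 g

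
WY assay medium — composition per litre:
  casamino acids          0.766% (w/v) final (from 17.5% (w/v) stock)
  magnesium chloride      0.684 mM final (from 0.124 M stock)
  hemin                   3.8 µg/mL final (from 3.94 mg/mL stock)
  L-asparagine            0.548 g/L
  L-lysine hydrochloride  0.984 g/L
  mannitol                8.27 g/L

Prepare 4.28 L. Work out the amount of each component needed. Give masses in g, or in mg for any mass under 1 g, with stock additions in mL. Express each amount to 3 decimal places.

Working volume: 4.28 L.
casamino acids: C1V1 = C2V2 → 0.766% ÷ 17.5% × 4280 mL = 187.342 mL
magnesium chloride: C1V1 = C2V2 → 0.684 mM × 4280 mL ÷ 124 mM = 23.609 mL
hemin: dilute stock: 3.8 µg/mL × 4280 mL ÷ 3940 µg/mL = 4.128 mL
L-asparagine: 0.548 g/L × 4.28 L = 2.345 g
L-lysine hydrochloride: 0.984 g/L × 4.28 L = 4.212 g
mannitol: 8.27 g/L × 4.28 L = 35.396 g

casamino acids 187.342 mL; magnesium chloride 23.609 mL; hemin 4.128 mL; L-asparagine 2.345 g; L-lysine hydrochloride 4.212 g; mannitol 35.396 g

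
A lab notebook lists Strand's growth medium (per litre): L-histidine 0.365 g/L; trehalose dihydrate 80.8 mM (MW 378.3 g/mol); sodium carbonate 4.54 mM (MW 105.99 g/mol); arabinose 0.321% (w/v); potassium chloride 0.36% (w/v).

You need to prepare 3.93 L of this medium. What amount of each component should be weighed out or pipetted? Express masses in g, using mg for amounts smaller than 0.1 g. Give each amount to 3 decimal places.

L-histidine 1.434 g; trehalose dihydrate 120.127 g; sodium carbonate 1.891 g; arabinose 12.615 g; potassium chloride 14.148 g

Working volume: 3.93 L.
L-histidine: 0.365 g/L × 3.93 L = 1.434 g
trehalose dihydrate: 80.8 mmol/L × 378.3 g/mol × 3.93 L ÷ 1000 = 120.127 g
sodium carbonate: 4.54 mmol/L × 105.99 g/mol × 3.93 L ÷ 1000 = 1.891 g
arabinose: 0.321 g per 100 mL × 3930 mL ÷ 100 = 12.615 g
potassium chloride: 0.36 g per 100 mL × 3930 mL ÷ 100 = 14.148 g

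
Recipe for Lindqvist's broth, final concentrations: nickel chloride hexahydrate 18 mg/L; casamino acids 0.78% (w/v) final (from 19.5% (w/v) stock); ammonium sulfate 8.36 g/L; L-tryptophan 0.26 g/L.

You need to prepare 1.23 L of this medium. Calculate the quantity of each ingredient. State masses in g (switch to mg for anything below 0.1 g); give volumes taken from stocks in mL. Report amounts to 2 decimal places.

nickel chloride hexahydrate 22.14 mg; casamino acids 49.20 mL; ammonium sulfate 10.28 g; L-tryptophan 0.32 g

Scale factor relative to 1 L: 1.23.
nickel chloride hexahydrate: 18 mg/L × 1.23 L = 22.14 mg
casamino acids: V = C2·V2/C1 = 0.78% ÷ 19.5% × 1230 mL = 49.20 mL
ammonium sulfate: 8.36 g/L × 1.23 L = 10.28 g
L-tryptophan: 0.26 g/L × 1.23 L = 0.32 g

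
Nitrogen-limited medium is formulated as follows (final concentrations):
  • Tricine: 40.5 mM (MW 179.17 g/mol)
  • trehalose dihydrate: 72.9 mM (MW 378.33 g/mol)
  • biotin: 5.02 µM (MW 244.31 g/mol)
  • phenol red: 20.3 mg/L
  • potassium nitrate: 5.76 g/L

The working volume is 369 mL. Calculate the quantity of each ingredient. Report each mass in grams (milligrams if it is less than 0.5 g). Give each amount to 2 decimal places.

Tricine 2.68 g; trehalose dihydrate 10.18 g; biotin 0.45 mg; phenol red 7.49 mg; potassium nitrate 2.13 g

Target volume = 369 mL = 0.369 L.
Tricine: 40.5 mmol/L × 179.17 g/mol × 0.369 L ÷ 1000 = 2.68 g
trehalose dihydrate: 72.9 mmol/L × 378.33 g/mol × 0.369 L ÷ 1000 = 10.18 g
biotin: 5.02 µmol/L × 244.31 g/mol × 0.369 L ÷ 1000 = 0.45 mg
phenol red: 20.3 mg/L × 0.369 L = 7.49 mg
potassium nitrate: 5.76 g/L × 0.369 L = 2.13 g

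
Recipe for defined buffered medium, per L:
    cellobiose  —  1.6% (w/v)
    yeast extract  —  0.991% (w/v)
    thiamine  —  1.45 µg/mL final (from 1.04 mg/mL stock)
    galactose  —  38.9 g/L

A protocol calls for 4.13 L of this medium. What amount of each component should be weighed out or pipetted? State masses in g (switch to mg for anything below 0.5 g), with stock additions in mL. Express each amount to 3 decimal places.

Working volume: 4.13 L.
cellobiose: 1.6 g per 100 mL × 4130 mL ÷ 100 = 66.080 g
yeast extract: 0.991% w/v = 9.91 g/L → 9.91 × 4.13 L = 40.928 g
thiamine: C1V1 = C2V2 → 1.45 µg/mL × 4130 mL ÷ 1040 µg/mL = 5.758 mL
galactose: 38.9 g/L × 4.13 L = 160.657 g

cellobiose 66.080 g; yeast extract 40.928 g; thiamine 5.758 mL; galactose 160.657 g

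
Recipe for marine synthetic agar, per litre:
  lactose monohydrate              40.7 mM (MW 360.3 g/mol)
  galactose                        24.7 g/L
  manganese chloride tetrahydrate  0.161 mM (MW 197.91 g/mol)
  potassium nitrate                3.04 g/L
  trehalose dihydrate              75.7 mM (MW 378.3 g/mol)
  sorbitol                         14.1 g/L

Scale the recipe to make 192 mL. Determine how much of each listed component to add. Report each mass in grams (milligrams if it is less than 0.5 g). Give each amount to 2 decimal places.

Working volume: 192 mL = 0.192 L.
lactose monohydrate: 40.7 mmol/L × 360.3 g/mol × 0.192 L ÷ 1000 = 2.82 g
galactose: 24.7 g/L × 0.192 L = 4.74 g
manganese chloride tetrahydrate: 0.161 mmol/L × 197.91 mg/mmol × 0.192 L = 6.12 mg
potassium nitrate: 3.04 g/L × 0.192 L = 0.58 g
trehalose dihydrate: 75.7 mmol/L × 378.3 g/mol × 0.192 L ÷ 1000 = 5.50 g
sorbitol: 14.1 g/L × 0.192 L = 2.71 g

lactose monohydrate 2.82 g; galactose 4.74 g; manganese chloride tetrahydrate 6.12 mg; potassium nitrate 0.58 g; trehalose dihydrate 5.50 g; sorbitol 2.71 g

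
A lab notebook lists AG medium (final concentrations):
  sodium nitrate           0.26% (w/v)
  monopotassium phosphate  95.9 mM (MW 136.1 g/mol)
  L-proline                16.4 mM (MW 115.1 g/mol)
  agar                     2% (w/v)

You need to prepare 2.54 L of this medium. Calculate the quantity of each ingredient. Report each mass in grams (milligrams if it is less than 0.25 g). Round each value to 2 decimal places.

sodium nitrate 6.60 g; monopotassium phosphate 33.15 g; L-proline 4.79 g; agar 50.80 g

Scale factor relative to 1 L: 2.54.
sodium nitrate: 0.26 g per 100 mL × 2540 mL ÷ 100 = 6.60 g
monopotassium phosphate: 95.9 mmol/L × 136.1 g/mol × 2.54 L ÷ 1000 = 33.15 g
L-proline: 16.4 mmol/L × 115.1 g/mol × 2.54 L ÷ 1000 = 4.79 g
agar: 2 g per 100 mL × 2540 mL ÷ 100 = 50.80 g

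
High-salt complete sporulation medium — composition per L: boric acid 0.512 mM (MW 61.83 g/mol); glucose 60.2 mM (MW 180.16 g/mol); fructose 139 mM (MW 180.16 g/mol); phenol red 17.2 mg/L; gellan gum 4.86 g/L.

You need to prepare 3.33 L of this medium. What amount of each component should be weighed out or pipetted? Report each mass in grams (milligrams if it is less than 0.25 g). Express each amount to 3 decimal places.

Working volume: 3.33 L.
boric acid: 0.512 mmol/L × 61.83 mg/mmol × 3.33 L = 105.418 mg
glucose: 60.2 mmol/L × 180.16 g/mol × 3.33 L ÷ 1000 = 36.116 g
fructose: 139 mmol/L × 180.16 g/mol × 3.33 L ÷ 1000 = 83.391 g
phenol red: 17.2 mg/L × 3.33 L = 57.276 mg
gellan gum: 4.86 g/L × 3.33 L = 16.184 g

boric acid 105.418 mg; glucose 36.116 g; fructose 83.391 g; phenol red 57.276 mg; gellan gum 16.184 g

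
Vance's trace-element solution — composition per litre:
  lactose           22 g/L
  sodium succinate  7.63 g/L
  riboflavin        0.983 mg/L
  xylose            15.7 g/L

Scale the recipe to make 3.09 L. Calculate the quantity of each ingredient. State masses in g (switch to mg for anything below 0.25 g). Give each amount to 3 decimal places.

Scale factor relative to 1 L: 3.09.
lactose: 22 g/L × 3.09 L = 67.980 g
sodium succinate: 7.63 g/L × 3.09 L = 23.577 g
riboflavin: 0.983 mg/L × 3.09 L = 3.037 mg
xylose: 15.7 g/L × 3.09 L = 48.513 g

lactose 67.980 g; sodium succinate 23.577 g; riboflavin 3.037 mg; xylose 48.513 g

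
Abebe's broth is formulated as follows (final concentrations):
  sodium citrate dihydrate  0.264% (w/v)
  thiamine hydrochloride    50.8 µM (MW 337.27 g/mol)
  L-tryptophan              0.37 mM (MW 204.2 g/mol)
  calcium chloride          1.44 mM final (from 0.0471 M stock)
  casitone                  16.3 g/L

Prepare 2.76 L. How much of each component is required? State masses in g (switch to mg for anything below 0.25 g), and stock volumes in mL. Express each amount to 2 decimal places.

sodium citrate dihydrate 7.29 g; thiamine hydrochloride 47.29 mg; L-tryptophan 208.53 mg; calcium chloride 84.38 mL; casitone 44.99 g

Working volume: 2.76 L.
sodium citrate dihydrate: 0.264 g per 100 mL × 2760 mL ÷ 100 = 7.29 g
thiamine hydrochloride: 50.8 µmol/L × 337.27 g/mol × 2.76 L ÷ 1000 = 47.29 mg
L-tryptophan: 0.37 mmol/L × 204.2 mg/mmol × 2.76 L = 208.53 mg
calcium chloride: C1V1 = C2V2 → 1.44 mM × 2760 mL ÷ 47.1 mM = 84.38 mL
casitone: 16.3 g/L × 2.76 L = 44.99 g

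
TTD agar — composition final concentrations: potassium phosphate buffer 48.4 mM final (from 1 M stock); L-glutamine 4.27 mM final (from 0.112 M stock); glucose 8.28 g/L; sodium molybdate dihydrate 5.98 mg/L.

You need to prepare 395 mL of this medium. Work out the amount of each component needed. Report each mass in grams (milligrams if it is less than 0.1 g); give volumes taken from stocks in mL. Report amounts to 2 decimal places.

Target volume = 395 mL = 0.395 L.
potassium phosphate buffer: C1V1 = C2V2 → 48.4 mM × 395 mL ÷ 1000 mM = 19.12 mL
L-glutamine: V = C2·V2/C1 = 4.27 mM × 395 mL ÷ 112 mM = 15.06 mL
glucose: 8.28 g/L × 0.395 L = 3.27 g
sodium molybdate dihydrate: 5.98 mg/L × 0.395 L = 2.36 mg

potassium phosphate buffer 19.12 mL; L-glutamine 15.06 mL; glucose 3.27 g; sodium molybdate dihydrate 2.36 mg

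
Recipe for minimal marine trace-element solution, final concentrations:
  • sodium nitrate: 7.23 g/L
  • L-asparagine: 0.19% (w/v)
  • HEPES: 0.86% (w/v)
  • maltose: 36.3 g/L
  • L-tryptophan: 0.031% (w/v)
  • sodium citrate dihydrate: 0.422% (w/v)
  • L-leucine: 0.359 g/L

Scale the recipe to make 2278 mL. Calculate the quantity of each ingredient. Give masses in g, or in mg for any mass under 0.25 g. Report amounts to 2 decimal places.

Working volume: 2278 mL = 2.278 L.
sodium nitrate: 7.23 g/L × 2.278 L = 16.47 g
L-asparagine: 0.19 g per 100 mL × 2278 mL ÷ 100 = 4.33 g
HEPES: 0.86% w/v = 8.6 g/L → 8.6 × 2.278 L = 19.59 g
maltose: 36.3 g/L × 2.278 L = 82.69 g
L-tryptophan: 0.031 g per 100 mL × 2278 mL ÷ 100 = 0.71 g
sodium citrate dihydrate: 0.422 g per 100 mL × 2278 mL ÷ 100 = 9.61 g
L-leucine: 0.359 g/L × 2.278 L = 0.82 g

sodium nitrate 16.47 g; L-asparagine 4.33 g; HEPES 19.59 g; maltose 82.69 g; L-tryptophan 0.71 g; sodium citrate dihydrate 9.61 g; L-leucine 0.82 g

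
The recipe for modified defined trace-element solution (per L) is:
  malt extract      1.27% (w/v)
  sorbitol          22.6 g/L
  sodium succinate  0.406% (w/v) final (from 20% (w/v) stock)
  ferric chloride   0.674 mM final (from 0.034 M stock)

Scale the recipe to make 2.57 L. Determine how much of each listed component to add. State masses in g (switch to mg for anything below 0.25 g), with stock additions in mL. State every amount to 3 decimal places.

Scale factor relative to 1 L: 2.57.
malt extract: 1.27 g per 100 mL × 2570 mL ÷ 100 = 32.639 g
sorbitol: 22.6 g/L × 2.57 L = 58.082 g
sodium succinate: V = C2·V2/C1 = 0.406% ÷ 20% × 2570 mL = 52.171 mL
ferric chloride: dilute stock: 0.674 mM × 2570 mL ÷ 34 mM = 50.946 mL

malt extract 32.639 g; sorbitol 58.082 g; sodium succinate 52.171 mL; ferric chloride 50.946 mL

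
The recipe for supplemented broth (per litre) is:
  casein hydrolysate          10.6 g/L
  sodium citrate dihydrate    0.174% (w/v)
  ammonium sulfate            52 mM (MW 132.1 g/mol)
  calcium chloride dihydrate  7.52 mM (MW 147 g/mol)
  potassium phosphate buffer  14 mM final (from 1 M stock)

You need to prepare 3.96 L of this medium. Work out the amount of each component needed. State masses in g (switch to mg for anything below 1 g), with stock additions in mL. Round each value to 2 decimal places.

Working volume: 3.96 L.
casein hydrolysate: 10.6 g/L × 3.96 L = 41.98 g
sodium citrate dihydrate: 0.174 g per 100 mL × 3960 mL ÷ 100 = 6.89 g
ammonium sulfate: 52 mmol/L × 132.1 g/mol × 3.96 L ÷ 1000 = 27.20 g
calcium chloride dihydrate: 7.52 mmol/L × 147 g/mol × 3.96 L ÷ 1000 = 4.38 g
potassium phosphate buffer: dilute stock: 14 mM × 3960 mL ÷ 1000 mM = 55.44 mL

casein hydrolysate 41.98 g; sodium citrate dihydrate 6.89 g; ammonium sulfate 27.20 g; calcium chloride dihydrate 4.38 g; potassium phosphate buffer 55.44 mL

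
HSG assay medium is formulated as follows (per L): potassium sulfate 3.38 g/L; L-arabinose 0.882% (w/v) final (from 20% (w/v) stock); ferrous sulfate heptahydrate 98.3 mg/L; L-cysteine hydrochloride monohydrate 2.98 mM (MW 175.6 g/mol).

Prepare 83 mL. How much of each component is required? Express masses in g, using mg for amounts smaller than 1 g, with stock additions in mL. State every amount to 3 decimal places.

Scale factor relative to 1 L: 0.083.
potassium sulfate: 3.38 g/L × 0.083 L = 0.28054 g = 280.540 mg
L-arabinose: dilute stock: 0.882% ÷ 20% × 83 mL = 3.660 mL
ferrous sulfate heptahydrate: 98.3 mg/L × 0.083 L = 8.159 mg
L-cysteine hydrochloride monohydrate: 2.98 mmol/L × 175.6 mg/mmol × 0.083 L = 43.433 mg

potassium sulfate 280.540 mg; L-arabinose 3.660 mL; ferrous sulfate heptahydrate 8.159 mg; L-cysteine hydrochloride monohydrate 43.433 mg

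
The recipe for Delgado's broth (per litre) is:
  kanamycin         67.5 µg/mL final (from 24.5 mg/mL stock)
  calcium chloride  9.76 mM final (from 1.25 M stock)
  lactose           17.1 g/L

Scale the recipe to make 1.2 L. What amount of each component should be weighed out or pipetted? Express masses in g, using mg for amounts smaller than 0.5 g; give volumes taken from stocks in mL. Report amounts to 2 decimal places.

kanamycin 3.31 mL; calcium chloride 9.37 mL; lactose 20.52 g

Working volume: 1.2 L.
kanamycin: V = C2·V2/C1 = 67.5 µg/mL × 1200 mL ÷ 24500 µg/mL = 3.31 mL
calcium chloride: V = C2·V2/C1 = 9.76 mM × 1200 mL ÷ 1250 mM = 9.37 mL
lactose: 17.1 g/L × 1.2 L = 20.52 g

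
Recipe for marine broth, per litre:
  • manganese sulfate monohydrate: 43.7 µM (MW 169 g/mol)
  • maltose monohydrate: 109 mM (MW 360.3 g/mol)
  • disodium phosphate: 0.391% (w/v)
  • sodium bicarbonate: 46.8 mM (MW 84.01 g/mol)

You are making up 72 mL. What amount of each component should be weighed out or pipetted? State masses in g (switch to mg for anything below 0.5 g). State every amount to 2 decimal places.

Target volume = 72 mL = 0.072 L.
manganese sulfate monohydrate: 43.7 µmol/L × 169 g/mol × 0.072 L ÷ 1000 = 0.53 mg
maltose monohydrate: 109 mmol/L × 360.3 g/mol × 0.072 L ÷ 1000 = 2.83 g
disodium phosphate: 0.391% w/v = 3.91 g/L → 3.91 × 0.072 L = 0.28152 g = 281.52 mg
sodium bicarbonate: 46.8 mmol/L × 84.01 mg/mmol × 0.072 L = 283.08 mg

manganese sulfate monohydrate 0.53 mg; maltose monohydrate 2.83 g; disodium phosphate 281.52 mg; sodium bicarbonate 283.08 mg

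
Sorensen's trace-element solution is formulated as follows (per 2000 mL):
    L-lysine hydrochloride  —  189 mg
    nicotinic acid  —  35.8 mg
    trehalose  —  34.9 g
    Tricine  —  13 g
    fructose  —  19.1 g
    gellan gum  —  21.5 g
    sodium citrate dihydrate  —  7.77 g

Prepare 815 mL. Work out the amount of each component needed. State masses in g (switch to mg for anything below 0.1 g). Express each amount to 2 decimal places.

Ratio of target to recipe volume: 815 / 2000 = 0.4075.
L-lysine hydrochloride: 189 mg × (815 mL / 2000 mL) = 77.02 mg
nicotinic acid: 35.8 mg × (815 mL / 2000 mL) = 14.59 mg
trehalose: 34.9 g × (815 mL / 2000 mL) = 14.22 g
Tricine: 13 g × (815 mL / 2000 mL) = 5.30 g
fructose: 19.1 g × (815 mL / 2000 mL) = 7.78 g
gellan gum: 21.5 g × (815 mL / 2000 mL) = 8.76 g
sodium citrate dihydrate: 7.77 g × (815 mL / 2000 mL) = 3.17 g

L-lysine hydrochloride 77.02 mg; nicotinic acid 14.59 mg; trehalose 14.22 g; Tricine 5.30 g; fructose 7.78 g; gellan gum 8.76 g; sodium citrate dihydrate 3.17 g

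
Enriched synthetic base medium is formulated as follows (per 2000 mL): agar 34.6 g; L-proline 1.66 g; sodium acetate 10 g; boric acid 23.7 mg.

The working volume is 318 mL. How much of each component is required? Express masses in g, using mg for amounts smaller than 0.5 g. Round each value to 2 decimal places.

Scale factor = 318 mL / 2000 mL = 0.159.
agar: 34.6 g × (318 mL / 2000 mL) = 5.50 g
L-proline: 1.66 g × (318 mL / 2000 mL) = 0.26394 g = 263.94 mg
sodium acetate: 10 g × (318 mL / 2000 mL) = 1.59 g
boric acid: 23.7 mg × (318 mL / 2000 mL) = 3.77 mg

agar 5.50 g; L-proline 263.94 mg; sodium acetate 1.59 g; boric acid 3.77 mg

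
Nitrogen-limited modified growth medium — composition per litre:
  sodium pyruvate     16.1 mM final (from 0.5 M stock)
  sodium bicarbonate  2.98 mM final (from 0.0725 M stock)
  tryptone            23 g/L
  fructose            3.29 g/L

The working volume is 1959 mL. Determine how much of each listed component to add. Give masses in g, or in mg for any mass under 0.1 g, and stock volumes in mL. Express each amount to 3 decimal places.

Working volume: 1959 mL = 1.959 L.
sodium pyruvate: V = C2·V2/C1 = 16.1 mM × 1959 mL ÷ 500 mM = 63.080 mL
sodium bicarbonate: C1V1 = C2V2 → 2.98 mM × 1959 mL ÷ 72.5 mM = 80.522 mL
tryptone: 23 g/L × 1.959 L = 45.057 g
fructose: 3.29 g/L × 1.959 L = 6.445 g

sodium pyruvate 63.080 mL; sodium bicarbonate 80.522 mL; tryptone 45.057 g; fructose 6.445 g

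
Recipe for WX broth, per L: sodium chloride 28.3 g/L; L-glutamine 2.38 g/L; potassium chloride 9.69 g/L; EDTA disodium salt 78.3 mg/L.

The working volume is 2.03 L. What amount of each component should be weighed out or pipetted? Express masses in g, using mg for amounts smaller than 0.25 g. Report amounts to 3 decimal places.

Scale factor relative to 1 L: 2.03.
sodium chloride: 28.3 g/L × 2.03 L = 57.449 g
L-glutamine: 2.38 g/L × 2.03 L = 4.831 g
potassium chloride: 9.69 g/L × 2.03 L = 19.671 g
EDTA disodium salt: 78.3 mg/L × 2.03 L = 158.949 mg

sodium chloride 57.449 g; L-glutamine 4.831 g; potassium chloride 19.671 g; EDTA disodium salt 158.949 mg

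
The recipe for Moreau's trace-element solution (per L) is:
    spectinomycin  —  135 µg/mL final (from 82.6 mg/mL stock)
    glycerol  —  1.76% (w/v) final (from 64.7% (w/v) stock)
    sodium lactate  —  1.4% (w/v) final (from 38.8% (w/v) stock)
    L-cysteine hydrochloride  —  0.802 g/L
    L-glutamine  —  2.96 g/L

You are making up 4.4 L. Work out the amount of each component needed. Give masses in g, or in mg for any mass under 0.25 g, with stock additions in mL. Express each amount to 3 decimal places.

Working volume: 4.4 L.
spectinomycin: V = C2·V2/C1 = 135 µg/mL × 4400 mL ÷ 82600 µg/mL = 7.191 mL
glycerol: C1V1 = C2V2 → 1.76% ÷ 64.7% × 4400 mL = 119.691 mL
sodium lactate: V = C2·V2/C1 = 1.4% ÷ 38.8% × 4400 mL = 158.763 mL
L-cysteine hydrochloride: 0.802 g/L × 4.4 L = 3.529 g
L-glutamine: 2.96 g/L × 4.4 L = 13.024 g

spectinomycin 7.191 mL; glycerol 119.691 mL; sodium lactate 158.763 mL; L-cysteine hydrochloride 3.529 g; L-glutamine 13.024 g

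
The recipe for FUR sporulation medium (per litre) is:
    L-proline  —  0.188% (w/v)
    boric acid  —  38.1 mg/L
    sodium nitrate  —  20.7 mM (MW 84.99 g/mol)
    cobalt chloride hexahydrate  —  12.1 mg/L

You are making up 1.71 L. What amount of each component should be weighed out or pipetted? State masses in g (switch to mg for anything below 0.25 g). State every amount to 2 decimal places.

Working volume: 1.71 L.
L-proline: 0.188% w/v = 1.88 g/L → 1.88 × 1.71 L = 3.21 g
boric acid: 38.1 mg/L × 1.71 L = 65.15 mg
sodium nitrate: 20.7 mmol/L × 84.99 g/mol × 1.71 L ÷ 1000 = 3.01 g
cobalt chloride hexahydrate: 12.1 mg/L × 1.71 L = 20.69 mg

L-proline 3.21 g; boric acid 65.15 mg; sodium nitrate 3.01 g; cobalt chloride hexahydrate 20.69 mg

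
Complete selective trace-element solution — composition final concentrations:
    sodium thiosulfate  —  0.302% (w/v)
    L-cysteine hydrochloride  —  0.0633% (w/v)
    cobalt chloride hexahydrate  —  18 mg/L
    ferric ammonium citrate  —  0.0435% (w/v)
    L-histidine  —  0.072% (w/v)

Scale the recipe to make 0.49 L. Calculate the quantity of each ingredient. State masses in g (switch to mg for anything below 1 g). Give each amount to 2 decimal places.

sodium thiosulfate 1.48 g; L-cysteine hydrochloride 310.17 mg; cobalt chloride hexahydrate 8.82 mg; ferric ammonium citrate 213.15 mg; L-histidine 352.80 mg

Scale factor relative to 1 L: 0.49.
sodium thiosulfate: 0.302% w/v = 3.02 g/L → 3.02 × 0.49 L = 1.48 g
L-cysteine hydrochloride: 0.0633 g per 100 mL × 490 mL ÷ 100 = 0.31017 g = 310.17 mg
cobalt chloride hexahydrate: 18 mg/L × 0.49 L = 8.82 mg
ferric ammonium citrate: 0.0435 g per 100 mL × 490 mL ÷ 100 = 0.21315 g = 213.15 mg
L-histidine: 0.072% w/v = 0.72 g/L → 0.72 × 0.49 L = 0.3528 g = 352.80 mg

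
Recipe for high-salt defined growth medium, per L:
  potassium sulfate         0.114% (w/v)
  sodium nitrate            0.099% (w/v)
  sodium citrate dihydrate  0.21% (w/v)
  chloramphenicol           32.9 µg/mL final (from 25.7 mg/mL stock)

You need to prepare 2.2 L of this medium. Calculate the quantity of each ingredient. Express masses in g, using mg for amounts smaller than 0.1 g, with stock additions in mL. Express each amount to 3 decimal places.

potassium sulfate 2.508 g; sodium nitrate 2.178 g; sodium citrate dihydrate 4.620 g; chloramphenicol 2.816 mL

Scale factor relative to 1 L: 2.2.
potassium sulfate: 0.114 g per 100 mL × 2200 mL ÷ 100 = 2.508 g
sodium nitrate: 0.099% w/v = 0.99 g/L → 0.99 × 2.2 L = 2.178 g
sodium citrate dihydrate: 0.21 g per 100 mL × 2200 mL ÷ 100 = 4.620 g
chloramphenicol: dilute stock: 32.9 µg/mL × 2200 mL ÷ 25700 µg/mL = 2.816 mL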